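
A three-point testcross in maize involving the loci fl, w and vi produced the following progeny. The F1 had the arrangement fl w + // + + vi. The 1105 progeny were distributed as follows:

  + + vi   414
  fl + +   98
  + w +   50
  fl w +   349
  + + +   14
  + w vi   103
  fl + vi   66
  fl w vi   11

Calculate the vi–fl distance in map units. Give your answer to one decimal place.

12.8 map units

The two rarest classes, fl w vi and + + +, are the double crossovers. Comparing them with the parentals, only the vi allele has switched, so vi is the middle locus and the order is w – vi – fl.
Crossovers in the vi–fl interval produce the single-crossover classes + w + and fl + vi (50 + 66 = 116) plus the double crossovers (25).
RF(vi–fl) = (116 + 25) / 1105 = 141/1105 = 0.1276 → 12.8 map units.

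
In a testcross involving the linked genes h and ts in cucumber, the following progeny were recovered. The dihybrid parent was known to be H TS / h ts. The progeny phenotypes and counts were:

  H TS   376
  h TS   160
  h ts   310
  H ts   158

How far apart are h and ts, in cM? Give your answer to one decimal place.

The recombinant classes are H ts and h TS: 158 + 160 = 318.
Recombination frequency = 318/1004 = 0.3167 ≈ 31.7%, i.e. 31.7 cM.

31.7 cM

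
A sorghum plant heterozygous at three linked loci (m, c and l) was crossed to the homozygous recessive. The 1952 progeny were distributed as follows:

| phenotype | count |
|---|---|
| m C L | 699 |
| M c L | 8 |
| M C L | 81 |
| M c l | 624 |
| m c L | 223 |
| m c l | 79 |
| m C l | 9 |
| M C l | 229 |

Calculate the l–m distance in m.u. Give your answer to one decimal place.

9.1 m.u.

The two most frequent reciprocal classes, M c l and m C L, are the parental types, so the F1 was M c l / m C L.
The two rarest classes, M c L and m C l, are the double crossovers. Comparing them with the parentals, only the l allele has switched, so l is the middle locus and the order is c – l – m.
Crossovers in the l–m interval produce the single-crossover classes m c l and M C L (79 + 81 = 160) plus the double crossovers (17).
RF(l–m) = (160 + 17) / 1952 = 177/1952 = 0.0907 → 9.1 m.u.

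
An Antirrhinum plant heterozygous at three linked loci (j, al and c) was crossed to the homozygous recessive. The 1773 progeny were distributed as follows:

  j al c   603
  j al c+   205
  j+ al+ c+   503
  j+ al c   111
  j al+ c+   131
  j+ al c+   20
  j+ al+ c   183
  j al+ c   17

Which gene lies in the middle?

The two most frequent reciprocal classes, j+ al+ c+ and j al c, are the parental types, so the F1 was j+ al+ c+ / j al c.
The two rarest classes, j+ al c+ and j al+ c, are the double crossovers. Comparing them with the parentals, only the al allele has switched, so al is the middle locus and the order is j – al – c.

al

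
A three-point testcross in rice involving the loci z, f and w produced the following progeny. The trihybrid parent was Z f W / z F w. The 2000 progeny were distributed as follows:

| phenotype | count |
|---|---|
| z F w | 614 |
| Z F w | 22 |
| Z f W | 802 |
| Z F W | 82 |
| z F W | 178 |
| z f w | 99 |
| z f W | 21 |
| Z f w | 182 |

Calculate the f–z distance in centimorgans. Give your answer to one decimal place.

The two rarest classes, z f W and Z F w, are the double crossovers. Comparing them with the parentals, only the z allele has switched, so z is the middle locus and the order is f – z – w.
Crossovers in the f–z interval produce the single-crossover classes Z F W and z f w (82 + 99 = 181) plus the double crossovers (43).
RF(f–z) = (181 + 43) / 2000 = 224/2000 = 0.1120 → 11.2 centimorgans.

11.2 centimorgans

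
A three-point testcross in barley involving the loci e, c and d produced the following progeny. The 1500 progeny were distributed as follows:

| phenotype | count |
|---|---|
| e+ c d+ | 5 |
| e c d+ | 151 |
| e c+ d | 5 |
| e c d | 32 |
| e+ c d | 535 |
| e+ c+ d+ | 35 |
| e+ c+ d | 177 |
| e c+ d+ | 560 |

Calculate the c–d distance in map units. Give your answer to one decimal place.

22.5 map units

The two most frequent reciprocal classes, e c+ d+ and e+ c d, are the parental types, so the F1 was e c+ d+ / e+ c d.
The two rarest classes, e c+ d and e+ c d+, are the double crossovers. Comparing them with the parentals, only the d allele has switched, so d is the middle locus and the order is e – d – c.
Crossovers in the d–c interval produce the single-crossover classes e c d+ and e+ c+ d (151 + 177 = 328) plus the double crossovers (10).
RF(d–c) = (328 + 10) / 1500 = 338/1500 = 0.2253 → 22.5 map units.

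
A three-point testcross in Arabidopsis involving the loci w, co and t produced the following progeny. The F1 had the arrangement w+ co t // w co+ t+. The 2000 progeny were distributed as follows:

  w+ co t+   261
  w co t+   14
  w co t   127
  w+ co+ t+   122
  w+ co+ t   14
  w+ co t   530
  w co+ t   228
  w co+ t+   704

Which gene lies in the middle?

co

The two rarest classes, w+ co+ t and w co t+, are the double crossovers. Comparing them with the parentals, only the co allele has switched, so co is the middle locus and the order is w – co – t.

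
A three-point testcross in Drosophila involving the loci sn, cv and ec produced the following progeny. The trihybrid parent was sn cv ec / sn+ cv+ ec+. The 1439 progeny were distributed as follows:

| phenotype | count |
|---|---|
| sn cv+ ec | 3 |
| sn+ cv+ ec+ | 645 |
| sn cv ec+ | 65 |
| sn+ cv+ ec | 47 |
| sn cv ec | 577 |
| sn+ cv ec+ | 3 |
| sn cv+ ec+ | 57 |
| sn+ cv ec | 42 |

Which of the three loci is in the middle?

cv

The two rarest classes, sn cv+ ec and sn+ cv ec+, are the double crossovers. Comparing them with the parentals, only the cv allele has switched, so cv is the middle locus and the order is ec – cv – sn.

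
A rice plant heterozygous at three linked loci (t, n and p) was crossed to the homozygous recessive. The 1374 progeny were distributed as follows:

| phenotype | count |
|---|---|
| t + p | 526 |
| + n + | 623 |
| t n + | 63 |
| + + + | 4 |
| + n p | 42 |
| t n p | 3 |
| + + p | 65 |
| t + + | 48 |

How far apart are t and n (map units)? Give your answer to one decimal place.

The two most frequent reciprocal classes, t + p and + n +, are the parental types, so the F1 was t + p / + n +.
The two rarest classes, t n p and + + +, are the double crossovers. Comparing them with the parentals, only the n allele has switched, so n is the middle locus and the order is t – n – p.
Crossovers in the t–n interval produce the single-crossover classes + + p and t n + (65 + 63 = 128) plus the double crossovers (7).
RF(t–n) = (128 + 7) / 1374 = 135/1374 = 0.0983 → 9.8 map units.

9.8 map units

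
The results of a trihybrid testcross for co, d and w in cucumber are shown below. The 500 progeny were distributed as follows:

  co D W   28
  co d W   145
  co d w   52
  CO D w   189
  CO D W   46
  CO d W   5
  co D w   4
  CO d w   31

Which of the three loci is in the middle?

co

The two most frequent reciprocal classes, CO D w and co d W, are the parental types, so the F1 was CO D w / co d W.
The two rarest classes, co D w and CO d W, are the double crossovers. Comparing them with the parentals, only the co allele has switched, so co is the middle locus and the order is w – co – d.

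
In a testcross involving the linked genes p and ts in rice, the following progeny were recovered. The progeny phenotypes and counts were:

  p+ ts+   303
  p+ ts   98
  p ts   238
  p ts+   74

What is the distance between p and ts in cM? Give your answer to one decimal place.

The two most frequent classes, p+ ts+ (303) and p ts (238), are the parental types, so the F1 was p+ ts+ / p ts.
The recombinant classes are p+ ts and p ts+: 98 + 74 = 172.
Recombination frequency = 172/713 = 0.2412 ≈ 24.1%, i.e. 24.1 cM.

24.1 cM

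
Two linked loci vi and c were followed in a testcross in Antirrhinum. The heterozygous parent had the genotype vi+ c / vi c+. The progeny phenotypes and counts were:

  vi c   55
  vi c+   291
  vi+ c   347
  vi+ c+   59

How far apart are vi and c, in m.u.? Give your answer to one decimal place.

15.2 m.u.

The recombinant classes are vi+ c+ and vi c: 59 + 55 = 114.
Recombination frequency = 114/752 = 0.1516 ≈ 15.2%, i.e. 15.2 m.u.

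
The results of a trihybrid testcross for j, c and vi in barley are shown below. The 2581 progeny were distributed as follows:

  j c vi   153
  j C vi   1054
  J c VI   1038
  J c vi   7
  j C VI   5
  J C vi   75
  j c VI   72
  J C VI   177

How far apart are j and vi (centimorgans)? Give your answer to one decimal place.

6.2 centimorgans

The two most frequent reciprocal classes, J c VI and j C vi, are the parental types, so the F1 was J c VI / j C vi.
The two rarest classes, J c vi and j C VI, are the double crossovers. Comparing them with the parentals, only the vi allele has switched, so vi is the middle locus and the order is c – vi – j.
Crossovers in the vi–j interval produce the single-crossover classes j c VI and J C vi (72 + 75 = 147) plus the double crossovers (12).
RF(vi–j) = (147 + 12) / 2581 = 159/2581 = 0.0616 → 6.2 centimorgans.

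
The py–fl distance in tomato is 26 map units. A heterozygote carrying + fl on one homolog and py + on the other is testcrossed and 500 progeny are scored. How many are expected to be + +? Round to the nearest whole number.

A map distance of 26 map units corresponds to a recombination frequency of 0.260.
The F1 is + fl / py +, so + + is a recombinant gamete class with expected frequency r/2 = 0.260/2 = 0.1300.
Expected number = 0.1300 × 500 = 65.00 ≈ 65.

65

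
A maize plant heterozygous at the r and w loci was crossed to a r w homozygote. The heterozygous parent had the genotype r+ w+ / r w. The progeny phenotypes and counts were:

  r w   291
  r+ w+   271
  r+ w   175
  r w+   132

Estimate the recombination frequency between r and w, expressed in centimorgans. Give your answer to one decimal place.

The recombinant classes are r+ w and r w+: 175 + 132 = 307.
Recombination frequency = 307/869 = 0.3533 ≈ 35.3%, i.e. 35.3 centimorgans.

35.3 centimorgans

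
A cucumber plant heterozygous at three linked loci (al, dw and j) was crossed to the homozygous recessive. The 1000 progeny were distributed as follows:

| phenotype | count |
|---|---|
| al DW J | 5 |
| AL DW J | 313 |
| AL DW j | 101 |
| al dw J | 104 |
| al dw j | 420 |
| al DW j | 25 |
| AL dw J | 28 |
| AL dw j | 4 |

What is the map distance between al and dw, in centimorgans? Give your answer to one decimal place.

6.2 centimorgans

The two most frequent reciprocal classes, al dw j and AL DW J, are the parental types, so the F1 was al dw j / AL DW J.
The two rarest classes, AL dw j and al DW J, are the double crossovers. Comparing them with the parentals, only the al allele has switched, so al is the middle locus and the order is j – al – dw.
Crossovers in the al–dw interval produce the single-crossover classes al DW j and AL dw J (25 + 28 = 53) plus the double crossovers (9).
RF(al–dw) = (53 + 9) / 1000 = 62/1000 = 0.0620 → 6.2 centimorgans.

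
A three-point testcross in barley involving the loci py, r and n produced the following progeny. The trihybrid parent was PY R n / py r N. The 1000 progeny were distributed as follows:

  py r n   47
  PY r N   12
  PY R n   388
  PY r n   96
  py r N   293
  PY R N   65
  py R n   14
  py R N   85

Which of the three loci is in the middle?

The two rarest classes, py R n and PY r N, are the double crossovers. Comparing them with the parentals, only the py allele has switched, so py is the middle locus and the order is n – py – r.

py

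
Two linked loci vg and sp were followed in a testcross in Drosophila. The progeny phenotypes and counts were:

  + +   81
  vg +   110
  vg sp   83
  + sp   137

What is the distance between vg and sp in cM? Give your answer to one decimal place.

The two most frequent classes, + sp (137) and vg + (110), are the parental types, so the F1 was + sp / vg +.
The recombinant classes are + + and vg sp: 81 + 83 = 164.
Recombination frequency = 164/411 = 0.3990 ≈ 39.9%, i.e. 39.9 cM.

39.9 cM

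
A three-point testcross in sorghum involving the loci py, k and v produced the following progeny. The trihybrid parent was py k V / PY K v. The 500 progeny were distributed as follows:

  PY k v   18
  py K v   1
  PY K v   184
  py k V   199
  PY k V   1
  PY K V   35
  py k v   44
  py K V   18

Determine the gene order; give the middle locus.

The two rarest classes, PY k V and py K v, are the double crossovers. Comparing them with the parentals, only the py allele has switched, so py is the middle locus and the order is k – py – v.

py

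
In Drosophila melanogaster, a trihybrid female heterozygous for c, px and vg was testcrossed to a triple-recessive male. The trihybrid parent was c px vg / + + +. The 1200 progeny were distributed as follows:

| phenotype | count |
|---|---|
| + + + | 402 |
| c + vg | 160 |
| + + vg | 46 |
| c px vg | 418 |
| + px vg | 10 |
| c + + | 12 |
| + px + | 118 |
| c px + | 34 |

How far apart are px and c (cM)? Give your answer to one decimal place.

25.0 cM

The two rarest classes, + px vg and c + +, are the double crossovers. Comparing them with the parentals, only the c allele has switched, so c is the middle locus and the order is px – c – vg.
Crossovers in the px–c interval produce the single-crossover classes c + vg and + px + (160 + 118 = 278) plus the double crossovers (22).
RF(px–c) = (278 + 22) / 1200 = 300/1200 = 0.2500 → 25.0 cM.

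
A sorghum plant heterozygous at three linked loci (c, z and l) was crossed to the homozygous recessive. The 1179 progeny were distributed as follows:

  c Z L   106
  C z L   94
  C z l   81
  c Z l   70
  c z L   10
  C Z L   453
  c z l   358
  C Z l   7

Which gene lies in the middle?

l

The two most frequent reciprocal classes, c z l and C Z L, are the parental types, so the F1 was c z l / C Z L.
The two rarest classes, c z L and C Z l, are the double crossovers. Comparing them with the parentals, only the l allele has switched, so l is the middle locus and the order is c – l – z.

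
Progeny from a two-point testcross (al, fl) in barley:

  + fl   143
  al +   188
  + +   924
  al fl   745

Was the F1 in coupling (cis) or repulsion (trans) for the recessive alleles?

cis

The two most frequent classes are + + (924) and al fl (745); these are the parental (non-recombinant) types.
So the F1 carried + + on one chromosome and al fl on the other — the recessive alleles are on the same chromosome (cis / coupling).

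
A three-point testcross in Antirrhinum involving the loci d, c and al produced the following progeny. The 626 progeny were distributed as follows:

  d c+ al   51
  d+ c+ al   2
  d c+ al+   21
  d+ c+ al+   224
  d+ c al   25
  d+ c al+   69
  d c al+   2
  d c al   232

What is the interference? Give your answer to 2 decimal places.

The two most frequent reciprocal classes, d+ c+ al+ and d c al, are the parental types, so the F1 was d+ c+ al+ / d c al.
The two rarest classes, d+ c+ al and d c al+, are the double crossovers. Comparing them with the parentals, only the al allele has switched, so al is the middle locus and the order is c – al – d.
c–al: (120 + 4)/626 = 0.1981; al–d: (46 + 4)/626 = 0.0799.
Expected DCO frequency = 0.1981 × 0.0799 ≈ 0.01583; observed = 4/626 ≈ 0.00639.
Coefficient of coincidence = 0.00639/0.01583 ≈ 0.40; interference = 1 − 0.40 = 0.60.

0.60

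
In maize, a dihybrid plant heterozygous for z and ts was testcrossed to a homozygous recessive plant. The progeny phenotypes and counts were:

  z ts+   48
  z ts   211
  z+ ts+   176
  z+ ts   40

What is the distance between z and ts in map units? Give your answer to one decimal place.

The two most frequent classes, z+ ts+ (176) and z ts (211), are the parental types, so the F1 was z+ ts+ / z ts.
The recombinant classes are z+ ts and z ts+: 40 + 48 = 88.
Recombination frequency = 88/475 = 0.1853 ≈ 18.5%, i.e. 18.5 map units.

18.5 map units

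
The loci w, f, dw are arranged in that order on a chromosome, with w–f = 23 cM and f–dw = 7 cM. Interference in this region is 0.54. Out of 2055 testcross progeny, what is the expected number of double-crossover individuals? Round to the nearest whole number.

15

Map distances give recombination frequencies of 0.230 and 0.070 for the two intervals.
With interference 0.54 (so coincidence = 0.46), expected double-crossover frequency = 0.230 × 0.070 × 0.46 = 0.00741.
Expected number = 0.00741 × 2055 = 15.22 ≈ 15.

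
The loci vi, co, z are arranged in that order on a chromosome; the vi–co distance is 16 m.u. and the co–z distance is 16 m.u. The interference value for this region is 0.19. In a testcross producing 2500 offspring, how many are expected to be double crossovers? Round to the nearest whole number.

52

Map distances give recombination frequencies of 0.160 and 0.160 for the two intervals.
With interference 0.19 (so coincidence = 0.81), expected double-crossover frequency = 0.160 × 0.160 × 0.81 = 0.02074.
Expected number = 0.02074 × 2500 = 51.84 ≈ 52.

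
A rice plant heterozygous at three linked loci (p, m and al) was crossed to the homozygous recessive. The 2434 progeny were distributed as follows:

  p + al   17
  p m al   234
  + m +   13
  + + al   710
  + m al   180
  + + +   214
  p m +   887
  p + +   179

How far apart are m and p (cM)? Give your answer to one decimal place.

The two most frequent reciprocal classes, p m + and + + al, are the parental types, so the F1 was p m + / + + al.
The two rarest classes, + m + and p + al, are the double crossovers. Comparing them with the parentals, only the p allele has switched, so p is the middle locus and the order is m – p – al.
Crossovers in the m–p interval produce the single-crossover classes p + + and + m al (179 + 180 = 359) plus the double crossovers (30).
RF(m–p) = (359 + 30) / 2434 = 389/2434 = 0.1598 → 16.0 cM.

16.0 cM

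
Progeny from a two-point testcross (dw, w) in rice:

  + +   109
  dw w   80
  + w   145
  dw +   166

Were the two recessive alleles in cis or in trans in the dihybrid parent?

trans

The two most frequent classes are + w (145) and dw + (166); these are the parental (non-recombinant) types.
So the F1 carried + w on one chromosome and dw + on the other — the recessive alleles are on opposite chromosomes (trans / repulsion).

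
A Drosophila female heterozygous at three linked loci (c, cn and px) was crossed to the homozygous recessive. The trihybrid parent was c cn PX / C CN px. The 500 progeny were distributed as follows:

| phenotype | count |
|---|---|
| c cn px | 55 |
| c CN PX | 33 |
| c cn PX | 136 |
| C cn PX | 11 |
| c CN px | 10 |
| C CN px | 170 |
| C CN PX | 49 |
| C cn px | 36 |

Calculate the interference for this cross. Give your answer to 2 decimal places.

0.07

The two rarest classes, C cn PX and c CN px, are the double crossovers. Comparing them with the parentals, only the c allele has switched, so c is the middle locus and the order is px – c – cn.
px–c: (104 + 21)/500 = 0.2500; c–cn: (69 + 21)/500 = 0.1800.
Expected DCO frequency = 0.2500 × 0.1800 ≈ 0.04500; observed = 21/500 ≈ 0.04200.
Coefficient of coincidence = 0.04200/0.04500 ≈ 0.93; interference = 1 − 0.93 = 0.07.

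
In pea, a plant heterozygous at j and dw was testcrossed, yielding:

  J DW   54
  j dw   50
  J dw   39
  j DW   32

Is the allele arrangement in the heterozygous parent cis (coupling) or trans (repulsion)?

cis

The two most frequent classes are J DW (54) and j dw (50); these are the parental (non-recombinant) types.
So the F1 carried J DW on one chromosome and j dw on the other — the recessive alleles are on the same chromosome (cis / coupling).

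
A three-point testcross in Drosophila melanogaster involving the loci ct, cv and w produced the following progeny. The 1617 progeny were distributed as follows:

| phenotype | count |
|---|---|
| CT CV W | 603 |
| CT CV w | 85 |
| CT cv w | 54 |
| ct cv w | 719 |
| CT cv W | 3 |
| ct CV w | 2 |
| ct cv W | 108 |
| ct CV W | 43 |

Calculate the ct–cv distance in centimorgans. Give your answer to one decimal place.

The two most frequent reciprocal classes, CT CV W and ct cv w, are the parental types, so the F1 was CT CV W / ct cv w.
The two rarest classes, CT cv W and ct CV w, are the double crossovers. Comparing them with the parentals, only the cv allele has switched, so cv is the middle locus and the order is w – cv – ct.
Crossovers in the cv–ct interval produce the single-crossover classes ct CV W and CT cv w (43 + 54 = 97) plus the double crossovers (5).
RF(cv–ct) = (97 + 5) / 1617 = 102/1617 = 0.0631 → 6.3 centimorgans.

6.3 centimorgans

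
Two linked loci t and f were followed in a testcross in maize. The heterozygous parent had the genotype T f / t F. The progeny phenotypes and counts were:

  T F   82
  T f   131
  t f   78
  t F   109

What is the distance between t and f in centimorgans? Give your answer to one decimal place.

40.0 centimorgans

The recombinant classes are T F and t f: 82 + 78 = 160.
Recombination frequency = 160/400 = 0.4000 ≈ 40.0%, i.e. 40.0 centimorgans.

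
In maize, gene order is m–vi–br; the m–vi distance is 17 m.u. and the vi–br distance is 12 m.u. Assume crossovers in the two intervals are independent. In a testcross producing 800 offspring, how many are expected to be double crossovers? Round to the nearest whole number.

16

Map distances give recombination frequencies of 0.170 and 0.120 for the two intervals.
With no interference, expected double-crossover frequency = 0.170 × 0.120 = 0.02040.
Expected number = 0.02040 × 800 = 16.32 ≈ 16.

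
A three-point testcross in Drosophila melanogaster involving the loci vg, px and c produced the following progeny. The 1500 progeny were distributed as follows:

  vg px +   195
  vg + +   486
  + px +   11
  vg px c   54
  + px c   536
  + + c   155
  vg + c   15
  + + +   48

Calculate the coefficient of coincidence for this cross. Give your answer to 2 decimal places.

0.81

The two most frequent reciprocal classes, + px c and vg + +, are the parental types, so the F1 was + px c / vg + +.
The two rarest classes, + px + and vg + c, are the double crossovers. Comparing them with the parentals, only the c allele has switched, so c is the middle locus and the order is vg – c – px.
vg–c: (102 + 26)/1500 = 0.0853; c–px: (350 + 26)/1500 = 0.2507.
Expected DCO frequency = 0.0853 × 0.2507 ≈ 0.02138; observed = 26/1500 ≈ 0.01733.
Coefficient of coincidence = 0.01733/0.02138 ≈ 0.81.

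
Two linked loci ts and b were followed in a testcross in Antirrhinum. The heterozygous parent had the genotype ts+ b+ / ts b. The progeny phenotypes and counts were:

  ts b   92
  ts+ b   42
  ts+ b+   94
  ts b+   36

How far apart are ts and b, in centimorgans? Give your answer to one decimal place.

29.5 centimorgans

The recombinant classes are ts+ b and ts b+: 42 + 36 = 78.
Recombination frequency = 78/264 = 0.2955 ≈ 29.5%, i.e. 29.5 centimorgans.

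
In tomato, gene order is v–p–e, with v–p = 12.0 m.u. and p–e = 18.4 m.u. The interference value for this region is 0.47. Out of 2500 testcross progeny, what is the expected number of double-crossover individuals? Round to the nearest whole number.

29

Map distances give recombination frequencies of 0.120 and 0.184 for the two intervals.
With interference 0.47 (so coincidence = 0.53), expected double-crossover frequency = 0.120 × 0.184 × 0.53 = 0.01170.
Expected number = 0.01170 × 2500 = 29.26 ≈ 29.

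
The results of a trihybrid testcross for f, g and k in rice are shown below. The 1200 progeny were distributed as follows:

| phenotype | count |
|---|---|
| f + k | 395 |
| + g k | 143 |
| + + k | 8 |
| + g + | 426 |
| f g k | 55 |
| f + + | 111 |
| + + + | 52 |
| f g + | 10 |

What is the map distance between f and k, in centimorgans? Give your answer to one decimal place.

The two most frequent reciprocal classes, f + k and + g +, are the parental types, so the F1 was f + k / + g +.
The two rarest classes, + + k and f g +, are the double crossovers. Comparing them with the parentals, only the f allele has switched, so f is the middle locus and the order is k – f – g.
Crossovers in the k–f interval produce the single-crossover classes f + + and + g k (111 + 143 = 254) plus the double crossovers (18).
RF(k–f) = (254 + 18) / 1200 = 272/1200 = 0.2267 → 22.7 centimorgans.

22.7 centimorgans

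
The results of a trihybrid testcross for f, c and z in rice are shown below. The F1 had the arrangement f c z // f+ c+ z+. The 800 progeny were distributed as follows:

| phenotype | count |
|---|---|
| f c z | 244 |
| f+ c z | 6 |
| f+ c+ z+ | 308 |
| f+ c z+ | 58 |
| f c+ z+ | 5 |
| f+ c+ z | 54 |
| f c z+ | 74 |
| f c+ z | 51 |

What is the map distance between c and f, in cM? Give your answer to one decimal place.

The two rarest classes, f+ c z and f c+ z+, are the double crossovers. Comparing them with the parentals, only the f allele has switched, so f is the middle locus and the order is c – f – z.
Crossovers in the c–f interval produce the single-crossover classes f c+ z and f+ c z+ (51 + 58 = 109) plus the double crossovers (11).
RF(c–f) = (109 + 11) / 800 = 120/800 = 0.1500 → 15.0 cM.

15.0 cM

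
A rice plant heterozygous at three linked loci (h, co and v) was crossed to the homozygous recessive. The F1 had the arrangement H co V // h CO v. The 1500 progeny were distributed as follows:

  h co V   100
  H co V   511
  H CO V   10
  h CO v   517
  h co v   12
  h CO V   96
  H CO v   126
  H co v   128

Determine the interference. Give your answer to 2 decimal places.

The two rarest classes, H CO V and h co v, are the double crossovers. Comparing them with the parentals, only the co allele has switched, so co is the middle locus and the order is h – co – v.
h–co: (226 + 22)/1500 = 0.1653; co–v: (224 + 22)/1500 = 0.1640.
Expected DCO frequency = 0.1653 × 0.1640 ≈ 0.02711; observed = 22/1500 ≈ 0.01467.
Coefficient of coincidence = 0.01467/0.02711 ≈ 0.54; interference = 1 − 0.54 = 0.46.

0.46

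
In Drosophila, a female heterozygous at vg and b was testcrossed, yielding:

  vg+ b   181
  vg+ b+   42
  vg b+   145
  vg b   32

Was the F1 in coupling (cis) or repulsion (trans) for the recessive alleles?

trans

The two most frequent classes are vg+ b (181) and vg b+ (145); these are the parental (non-recombinant) types.
So the F1 carried vg+ b on one chromosome and vg b+ on the other — the recessive alleles are on opposite chromosomes (trans / repulsion).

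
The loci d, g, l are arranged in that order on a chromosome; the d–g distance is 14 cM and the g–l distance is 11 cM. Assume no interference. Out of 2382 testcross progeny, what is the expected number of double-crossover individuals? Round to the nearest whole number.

37

Map distances give recombination frequencies of 0.140 and 0.110 for the two intervals.
With no interference, expected double-crossover frequency = 0.140 × 0.110 = 0.01540.
Expected number = 0.01540 × 2382 = 36.68 ≈ 37.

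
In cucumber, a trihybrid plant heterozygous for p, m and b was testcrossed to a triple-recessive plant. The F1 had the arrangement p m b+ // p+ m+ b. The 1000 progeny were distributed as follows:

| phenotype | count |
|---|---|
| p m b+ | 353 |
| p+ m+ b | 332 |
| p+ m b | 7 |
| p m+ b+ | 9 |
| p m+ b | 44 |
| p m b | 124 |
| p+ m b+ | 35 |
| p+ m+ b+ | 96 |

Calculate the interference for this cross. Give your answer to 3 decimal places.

0.286

The two rarest classes, p m+ b+ and p+ m b, are the double crossovers. Comparing them with the parentals, only the m allele has switched, so m is the middle locus and the order is p – m – b.
p–m: (79 + 16)/1000 = 0.0950; m–b: (220 + 16)/1000 = 0.2360.
Expected DCO frequency = 0.0950 × 0.2360 ≈ 0.02242; observed = 16/1000 ≈ 0.01600.
Coefficient of coincidence = 0.01600/0.02242 ≈ 0.714; interference = 1 − 0.714 = 0.286.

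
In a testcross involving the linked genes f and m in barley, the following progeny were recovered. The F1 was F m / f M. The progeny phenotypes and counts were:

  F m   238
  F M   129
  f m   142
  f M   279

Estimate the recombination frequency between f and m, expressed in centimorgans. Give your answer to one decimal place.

34.4 centimorgans

The recombinant classes are F M and f m: 129 + 142 = 271.
Recombination frequency = 271/788 = 0.3439 ≈ 34.4%, i.e. 34.4 centimorgans.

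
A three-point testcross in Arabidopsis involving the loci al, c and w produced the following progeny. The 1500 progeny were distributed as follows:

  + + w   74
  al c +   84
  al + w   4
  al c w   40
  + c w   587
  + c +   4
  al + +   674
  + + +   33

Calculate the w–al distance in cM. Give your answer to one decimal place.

5.4 cM

The two most frequent reciprocal classes, al + + and + c w, are the parental types, so the F1 was al + + / + c w.
The two rarest classes, al + w and + c +, are the double crossovers. Comparing them with the parentals, only the w allele has switched, so w is the middle locus and the order is c – w – al.
Crossovers in the w–al interval produce the single-crossover classes + + + and al c w (33 + 40 = 73) plus the double crossovers (8).
RF(w–al) = (73 + 8) / 1500 = 81/1500 = 0.0540 → 5.4 cM.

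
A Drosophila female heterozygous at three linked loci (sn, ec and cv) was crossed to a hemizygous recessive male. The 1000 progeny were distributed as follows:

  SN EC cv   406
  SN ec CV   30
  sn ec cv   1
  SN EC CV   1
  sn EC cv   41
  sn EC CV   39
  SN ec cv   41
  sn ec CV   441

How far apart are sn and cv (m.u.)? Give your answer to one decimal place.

The two most frequent reciprocal classes, SN EC cv and sn ec CV, are the parental types, so the F1 was SN EC cv / sn ec CV.
The two rarest classes, SN EC CV and sn ec cv, are the double crossovers. Comparing them with the parentals, only the cv allele has switched, so cv is the middle locus and the order is ec – cv – sn.
Crossovers in the cv–sn interval produce the single-crossover classes sn EC cv and SN ec CV (41 + 30 = 71) plus the double crossovers (2).
RF(cv–sn) = (71 + 2) / 1000 = 73/1000 = 0.0730 → 7.3 m.u.

7.3 m.u.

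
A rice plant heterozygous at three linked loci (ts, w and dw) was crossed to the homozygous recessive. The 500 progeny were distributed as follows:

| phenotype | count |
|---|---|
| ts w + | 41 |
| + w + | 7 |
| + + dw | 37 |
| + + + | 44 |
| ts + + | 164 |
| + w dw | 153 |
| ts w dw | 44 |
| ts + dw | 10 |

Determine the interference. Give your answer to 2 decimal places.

0.15

The two most frequent reciprocal classes, ts + + and + w dw, are the parental types, so the F1 was ts + + / + w dw.
The two rarest classes, ts + dw and + w +, are the double crossovers. Comparing them with the parentals, only the dw allele has switched, so dw is the middle locus and the order is ts – dw – w.
ts–dw: (88 + 17)/500 = 0.2100; dw–w: (78 + 17)/500 = 0.1900.
Expected DCO frequency = 0.2100 × 0.1900 ≈ 0.03990; observed = 17/500 ≈ 0.03400.
Coefficient of coincidence = 0.03400/0.03990 ≈ 0.85; interference = 1 − 0.85 = 0.15.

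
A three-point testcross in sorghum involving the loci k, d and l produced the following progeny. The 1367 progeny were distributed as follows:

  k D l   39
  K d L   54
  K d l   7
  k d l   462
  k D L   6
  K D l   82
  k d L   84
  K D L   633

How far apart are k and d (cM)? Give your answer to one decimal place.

7.8 cM

The two most frequent reciprocal classes, K D L and k d l, are the parental types, so the F1 was K D L / k d l.
The two rarest classes, k D L and K d l, are the double crossovers. Comparing them with the parentals, only the k allele has switched, so k is the middle locus and the order is d – k – l.
Crossovers in the d–k interval produce the single-crossover classes K d L and k D l (54 + 39 = 93) plus the double crossovers (13).
RF(d–k) = (93 + 13) / 1367 = 106/1367 = 0.0775 → 7.8 cM.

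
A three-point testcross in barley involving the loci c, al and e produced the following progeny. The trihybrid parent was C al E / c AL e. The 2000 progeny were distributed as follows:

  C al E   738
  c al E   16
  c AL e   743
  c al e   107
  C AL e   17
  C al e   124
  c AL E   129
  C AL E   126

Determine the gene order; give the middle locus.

The two rarest classes, c al E and C AL e, are the double crossovers. Comparing them with the parentals, only the c allele has switched, so c is the middle locus and the order is e – c – al.

c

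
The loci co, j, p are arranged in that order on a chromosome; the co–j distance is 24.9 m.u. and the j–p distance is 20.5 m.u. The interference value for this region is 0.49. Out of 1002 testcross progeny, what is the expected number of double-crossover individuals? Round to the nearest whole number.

Map distances give recombination frequencies of 0.249 and 0.205 for the two intervals.
With interference 0.49 (so coincidence = 0.51), expected double-crossover frequency = 0.249 × 0.205 × 0.51 = 0.02603.
Expected number = 0.02603 × 1002 = 26.09 ≈ 26.

26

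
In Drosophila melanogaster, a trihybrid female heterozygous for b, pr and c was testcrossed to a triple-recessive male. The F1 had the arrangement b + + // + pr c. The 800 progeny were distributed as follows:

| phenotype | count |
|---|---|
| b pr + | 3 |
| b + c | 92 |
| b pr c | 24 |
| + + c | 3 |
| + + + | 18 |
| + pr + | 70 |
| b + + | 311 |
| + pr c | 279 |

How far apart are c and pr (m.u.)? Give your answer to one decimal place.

21.0 m.u.

The two rarest classes, b pr + and + + c, are the double crossovers. Comparing them with the parentals, only the pr allele has switched, so pr is the middle locus and the order is c – pr – b.
Crossovers in the c–pr interval produce the single-crossover classes b + c and + pr + (92 + 70 = 162) plus the double crossovers (6).
RF(c–pr) = (162 + 6) / 800 = 168/800 = 0.2100 → 21.0 m.u.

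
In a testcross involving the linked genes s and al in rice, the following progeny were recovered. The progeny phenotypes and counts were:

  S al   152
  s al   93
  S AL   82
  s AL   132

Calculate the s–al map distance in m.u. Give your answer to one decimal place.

The two most frequent classes, S al (152) and s AL (132), are the parental types, so the F1 was S al / s AL.
The recombinant classes are S AL and s al: 82 + 93 = 175.
Recombination frequency = 175/459 = 0.3813 ≈ 38.1%, i.e. 38.1 m.u.

38.1 m.u.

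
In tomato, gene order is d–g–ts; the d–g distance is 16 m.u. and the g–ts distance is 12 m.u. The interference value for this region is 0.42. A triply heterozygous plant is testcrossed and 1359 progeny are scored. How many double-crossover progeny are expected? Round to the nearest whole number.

Map distances give recombination frequencies of 0.160 and 0.120 for the two intervals.
With interference 0.42 (so coincidence = 0.58), expected double-crossover frequency = 0.160 × 0.120 × 0.58 = 0.01114.
Expected number = 0.01114 × 1359 = 15.13 ≈ 15.

15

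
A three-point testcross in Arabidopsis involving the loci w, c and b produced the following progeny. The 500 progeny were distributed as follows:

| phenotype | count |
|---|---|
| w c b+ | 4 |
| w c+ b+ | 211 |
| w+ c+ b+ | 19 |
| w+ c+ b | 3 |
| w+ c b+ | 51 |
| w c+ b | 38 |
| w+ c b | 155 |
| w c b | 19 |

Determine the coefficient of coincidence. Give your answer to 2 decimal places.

0.81

The two most frequent reciprocal classes, w+ c b and w c+ b+, are the parental types, so the F1 was w+ c b / w c+ b+.
The two rarest classes, w+ c+ b and w c b+, are the double crossovers. Comparing them with the parentals, only the c allele has switched, so c is the middle locus and the order is w – c – b.
w–c: (38 + 7)/500 = 0.0900; c–b: (89 + 7)/500 = 0.1920.
Expected DCO frequency = 0.0900 × 0.1920 ≈ 0.01728; observed = 7/500 ≈ 0.01400.
Coefficient of coincidence = 0.01400/0.01728 ≈ 0.81.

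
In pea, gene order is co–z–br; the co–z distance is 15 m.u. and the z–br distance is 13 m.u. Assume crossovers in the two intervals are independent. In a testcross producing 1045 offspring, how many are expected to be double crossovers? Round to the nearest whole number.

20

Map distances give recombination frequencies of 0.150 and 0.130 for the two intervals.
With no interference, expected double-crossover frequency = 0.150 × 0.130 = 0.01950.
Expected number = 0.01950 × 1045 = 20.38 ≈ 20.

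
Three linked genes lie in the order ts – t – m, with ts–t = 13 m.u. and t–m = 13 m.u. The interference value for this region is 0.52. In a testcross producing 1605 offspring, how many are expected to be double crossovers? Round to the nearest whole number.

13

Map distances give recombination frequencies of 0.130 and 0.130 for the two intervals.
With interference 0.52 (so coincidence = 0.48), expected double-crossover frequency = 0.130 × 0.130 × 0.48 = 0.00811.
Expected number = 0.00811 × 1605 = 13.02 ≈ 13.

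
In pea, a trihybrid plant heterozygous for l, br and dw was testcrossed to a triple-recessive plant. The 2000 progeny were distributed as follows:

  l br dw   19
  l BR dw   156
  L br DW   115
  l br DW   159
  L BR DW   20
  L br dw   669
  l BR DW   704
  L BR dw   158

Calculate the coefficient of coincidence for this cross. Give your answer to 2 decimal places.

0.71

The two most frequent reciprocal classes, l BR DW and L br dw, are the parental types, so the F1 was l BR DW / L br dw.
The two rarest classes, L BR DW and l br dw, are the double crossovers. Comparing them with the parentals, only the l allele has switched, so l is the middle locus and the order is dw – l – br.
dw–l: (271 + 39)/2000 = 0.1550; l–br: (317 + 39)/2000 = 0.1780.
Expected DCO frequency = 0.1550 × 0.1780 ≈ 0.02759; observed = 39/2000 ≈ 0.01950.
Coefficient of coincidence = 0.01950/0.02759 ≈ 0.71.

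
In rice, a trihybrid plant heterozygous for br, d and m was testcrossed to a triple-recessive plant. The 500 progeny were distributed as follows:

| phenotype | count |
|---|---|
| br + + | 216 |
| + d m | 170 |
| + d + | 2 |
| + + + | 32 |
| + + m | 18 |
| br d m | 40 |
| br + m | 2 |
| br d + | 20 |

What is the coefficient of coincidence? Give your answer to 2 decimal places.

The two most frequent reciprocal classes, + d m and br + +, are the parental types, so the F1 was + d m / br + +.
The two rarest classes, + d + and br + m, are the double crossovers. Comparing them with the parentals, only the m allele has switched, so m is the middle locus and the order is br – m – d.
br–m: (72 + 4)/500 = 0.1520; m–d: (38 + 4)/500 = 0.0840.
Expected DCO frequency = 0.1520 × 0.0840 ≈ 0.01277; observed = 4/500 ≈ 0.00800.
Coefficient of coincidence = 0.00800/0.01277 ≈ 0.63.

0.63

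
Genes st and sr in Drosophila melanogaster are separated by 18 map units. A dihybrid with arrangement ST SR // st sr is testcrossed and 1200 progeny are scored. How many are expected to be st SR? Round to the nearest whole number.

108

A map distance of 18 map units corresponds to a recombination frequency of 0.180.
The F1 is ST SR / st sr, so st SR is a recombinant gamete class with expected frequency r/2 = 0.180/2 = 0.0900.
Expected number = 0.0900 × 1200 = 108.00 ≈ 108.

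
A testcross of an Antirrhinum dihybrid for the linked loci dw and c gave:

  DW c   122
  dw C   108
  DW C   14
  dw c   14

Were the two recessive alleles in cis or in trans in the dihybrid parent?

trans

The two most frequent classes are DW c (122) and dw C (108); these are the parental (non-recombinant) types.
So the F1 carried DW c on one chromosome and dw C on the other — the recessive alleles are on opposite chromosomes (trans / repulsion).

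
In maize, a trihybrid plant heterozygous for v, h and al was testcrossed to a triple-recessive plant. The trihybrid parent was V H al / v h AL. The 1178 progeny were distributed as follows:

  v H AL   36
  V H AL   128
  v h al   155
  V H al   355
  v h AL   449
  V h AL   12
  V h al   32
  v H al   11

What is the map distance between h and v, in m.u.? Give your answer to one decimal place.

7.7 m.u.

The two rarest classes, v H al and V h AL, are the double crossovers. Comparing them with the parentals, only the v allele has switched, so v is the middle locus and the order is h – v – al.
Crossovers in the h–v interval produce the single-crossover classes V h al and v H AL (32 + 36 = 68) plus the double crossovers (23).
RF(h–v) = (68 + 23) / 1178 = 91/1178 = 0.0772 → 7.7 m.u.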